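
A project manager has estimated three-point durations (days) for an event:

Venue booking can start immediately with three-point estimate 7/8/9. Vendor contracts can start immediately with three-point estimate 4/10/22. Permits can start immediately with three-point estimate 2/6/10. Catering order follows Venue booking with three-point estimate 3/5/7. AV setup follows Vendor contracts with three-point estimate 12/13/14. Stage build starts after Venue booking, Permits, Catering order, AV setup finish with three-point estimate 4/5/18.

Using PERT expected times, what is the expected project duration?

31 days

te_Venue booking = (7 + 4·8 + 9)/6 = 48/6 = 8
te_Vendor contracts = (4 + 4·10 + 22)/6 = 66/6 = 11
te_Permits = (2 + 4·6 + 10)/6 = 36/6 = 6
te_Catering order = (3 + 4·5 + 7)/6 = 30/6 = 5
te_AV setup = (12 + 4·13 + 14)/6 = 78/6 = 13
te_Stage build = (4 + 4·5 + 18)/6 = 42/6 = 7

Forward pass:
ES_Venue booking = 0; EF_Venue booking = 8
ES_Vendor contracts = 0; EF_Vendor contracts = 11
ES_Permits = 0; EF_Permits = 6
ES_Catering order = 8; EF_Catering order = 8+5 = 13
ES_AV setup = 11; EF_AV setup = 11+13 = 24
ES_Stage build = max(EF_Venue booking=8, EF_Permits=6, EF_Catering order=13, EF_AV setup=24) = 24; EF_Stage build = 24+7 = 31
Expected project duration μ = 31 days. Critical path: Vendor contracts → AV setup → Stage build.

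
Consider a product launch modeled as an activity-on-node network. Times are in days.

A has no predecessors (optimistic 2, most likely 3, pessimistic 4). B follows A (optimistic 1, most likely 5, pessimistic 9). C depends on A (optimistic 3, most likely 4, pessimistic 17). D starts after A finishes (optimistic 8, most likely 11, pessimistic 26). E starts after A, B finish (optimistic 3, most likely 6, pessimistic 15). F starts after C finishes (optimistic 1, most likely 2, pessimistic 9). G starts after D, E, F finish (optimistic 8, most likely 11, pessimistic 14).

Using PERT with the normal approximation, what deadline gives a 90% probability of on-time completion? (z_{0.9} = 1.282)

31.1 days

te_A = (2 + 4·3 + 4)/6 = 18/6 = 3; σ²_A = ((4−2)/6)² = 0.111
te_B = (1 + 4·5 + 9)/6 = 30/6 = 5; σ²_B = ((9−1)/6)² = 1.778
te_C = (3 + 4·4 + 17)/6 = 36/6 = 6; σ²_C = ((17−3)/6)² = 5.444
te_D = (8 + 4·11 + 26)/6 = 78/6 = 13; σ²_D = ((26−8)/6)² = 9.000
te_E = (3 + 4·6 + 15)/6 = 42/6 = 7; σ²_E = ((15−3)/6)² = 4.000
te_F = (1 + 4·2 + 9)/6 = 18/6 = 3; σ²_F = ((9−1)/6)² = 1.778
te_G = (8 + 4·11 + 14)/6 = 66/6 = 11; σ²_G = ((14−8)/6)² = 1.000

Forward pass:
ES_A = 0; EF_A = 3
ES_B = 3; EF_B = 3+5 = 8
ES_C = 3; EF_C = 3+6 = 9
ES_D = 3; EF_D = 3+13 = 16
ES_E = max(EF_A=3, EF_B=8) = 8; EF_E = 8+7 = 15
ES_F = 9; EF_F = 9+3 = 12
ES_G = max(EF_D=16, EF_E=15, EF_F=12) = 16; EF_G = 16+11 = 27
Expected project duration μ = 27 days. Critical path: A → D → G.

Variance along critical path = 0.111 + 9.000 + 1.000 = 10.111; σ = 3.180 days.
D = μ + z·σ = 27 + 1.282·3.180 = 31.1 days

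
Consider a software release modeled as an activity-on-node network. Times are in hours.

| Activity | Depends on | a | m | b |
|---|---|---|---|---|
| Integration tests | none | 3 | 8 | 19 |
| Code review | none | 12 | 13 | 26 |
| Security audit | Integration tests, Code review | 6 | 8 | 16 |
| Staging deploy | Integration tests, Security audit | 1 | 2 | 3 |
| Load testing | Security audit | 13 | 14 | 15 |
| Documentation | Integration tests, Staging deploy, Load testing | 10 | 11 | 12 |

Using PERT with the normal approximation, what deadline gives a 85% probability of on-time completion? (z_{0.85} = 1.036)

52.0 hours

te_Integration tests = (3 + 4·8 + 19)/6 = 54/6 = 9; σ²_Integration tests = ((19−3)/6)² = 7.111
te_Code review = (12 + 4·13 + 26)/6 = 90/6 = 15; σ²_Code review = ((26−12)/6)² = 5.444
te_Security audit = (6 + 4·8 + 16)/6 = 54/6 = 9; σ²_Security audit = ((16−6)/6)² = 2.778
te_Staging deploy = (1 + 4·2 + 3)/6 = 12/6 = 2; σ²_Staging deploy = ((3−1)/6)² = 0.111
te_Load testing = (13 + 4·14 + 15)/6 = 84/6 = 14; σ²_Load testing = ((15−13)/6)² = 0.111
te_Documentation = (10 + 4·11 + 12)/6 = 66/6 = 11; σ²_Documentation = ((12−10)/6)² = 0.111

Forward pass:
ES_Integration tests = 0; EF_Integration tests = 9
ES_Code review = 0; EF_Code review = 15
ES_Security audit = max(EF_Integration tests=9, EF_Code review=15) = 15; EF_Security audit = 15+9 = 24
ES_Staging deploy = max(EF_Integration tests=9, EF_Security audit=24) = 24; EF_Staging deploy = 24+2 = 26
ES_Load testing = 24; EF_Load testing = 24+14 = 38
ES_Documentation = max(EF_Integration tests=9, EF_Staging deploy=26, EF_Load testing=38) = 38; EF_Documentation = 38+11 = 49
Expected project duration μ = 49 hours. Critical path: Code review → Security audit → Load testing → Documentation.

Variance along critical path = 5.444 + 2.778 + 0.111 + 0.111 = 8.444; σ = 2.906 hours.
D = μ + z·σ = 49 + 1.036·2.906 = 52.0 hours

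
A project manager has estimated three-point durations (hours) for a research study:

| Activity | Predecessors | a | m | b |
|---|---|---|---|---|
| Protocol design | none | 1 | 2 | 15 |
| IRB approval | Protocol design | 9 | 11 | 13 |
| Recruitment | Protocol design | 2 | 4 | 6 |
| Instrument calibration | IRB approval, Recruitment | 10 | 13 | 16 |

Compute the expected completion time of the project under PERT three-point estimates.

28 hours

te_Protocol design = (1 + 4·2 + 15)/6 = 24/6 = 4
te_IRB approval = (9 + 4·11 + 13)/6 = 66/6 = 11
te_Recruitment = (2 + 4·4 + 6)/6 = 24/6 = 4
te_Instrument calibration = (10 + 4·13 + 16)/6 = 78/6 = 13

Forward pass:
ES_Protocol design = 0; EF_Protocol design = 4
ES_IRB approval = 4; EF_IRB approval = 4+11 = 15
ES_Recruitment = 4; EF_Recruitment = 4+4 = 8
ES_Instrument calibration = max(EF_IRB approval=15, EF_Recruitment=8) = 15; EF_Instrument calibration = 15+13 = 28
Expected project duration μ = 28 hours. Critical path: Protocol design → IRB approval → Instrument calibration.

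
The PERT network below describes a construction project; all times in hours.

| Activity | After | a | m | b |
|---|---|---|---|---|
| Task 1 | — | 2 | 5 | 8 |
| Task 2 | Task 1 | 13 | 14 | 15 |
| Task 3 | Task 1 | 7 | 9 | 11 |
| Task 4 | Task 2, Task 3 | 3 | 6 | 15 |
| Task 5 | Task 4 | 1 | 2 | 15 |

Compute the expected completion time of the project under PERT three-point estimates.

te_Task 1 = (2 + 4·5 + 8)/6 = 30/6 = 5
te_Task 2 = (13 + 4·14 + 15)/6 = 84/6 = 14
te_Task 3 = (7 + 4·9 + 11)/6 = 54/6 = 9
te_Task 4 = (3 + 4·6 + 15)/6 = 42/6 = 7
te_Task 5 = (1 + 4·2 + 15)/6 = 24/6 = 4

Forward pass:
ES_Task 1 = 0; EF_Task 1 = 5
ES_Task 2 = 5; EF_Task 2 = 5+14 = 19
ES_Task 3 = 5; EF_Task 3 = 5+9 = 14
ES_Task 4 = max(EF_Task 2=19, EF_Task 3=14) = 19; EF_Task 4 = 19+7 = 26
ES_Task 5 = 26; EF_Task 5 = 26+4 = 30
Expected project duration μ = 30 hours. Critical path: Task 1 → Task 2 → Task 4 → Task 5.

30 hours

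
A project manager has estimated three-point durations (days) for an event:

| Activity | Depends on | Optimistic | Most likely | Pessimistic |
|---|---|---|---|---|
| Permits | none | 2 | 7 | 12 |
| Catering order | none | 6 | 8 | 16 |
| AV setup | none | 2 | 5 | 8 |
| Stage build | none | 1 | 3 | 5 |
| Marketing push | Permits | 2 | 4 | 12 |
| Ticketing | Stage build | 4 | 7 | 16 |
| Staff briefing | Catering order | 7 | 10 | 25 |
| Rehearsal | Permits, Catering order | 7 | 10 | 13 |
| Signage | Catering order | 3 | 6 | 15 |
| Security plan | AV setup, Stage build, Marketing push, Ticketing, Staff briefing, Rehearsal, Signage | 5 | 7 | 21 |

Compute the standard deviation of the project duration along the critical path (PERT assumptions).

4.35 days

te_Permits = (2 + 4·7 + 12)/6 = 42/6 = 7; σ²_Permits = ((12−2)/6)² = 2.778
te_Catering order = (6 + 4·8 + 16)/6 = 54/6 = 9; σ²_Catering order = ((16−6)/6)² = 2.778
te_AV setup = (2 + 4·5 + 8)/6 = 30/6 = 5; σ²_AV setup = ((8−2)/6)² = 1.000
te_Stage build = (1 + 4·3 + 5)/6 = 18/6 = 3; σ²_Stage build = ((5−1)/6)² = 0.444
te_Marketing push = (2 + 4·4 + 12)/6 = 30/6 = 5; σ²_Marketing push = ((12−2)/6)² = 2.778
te_Ticketing = (4 + 4·7 + 16)/6 = 48/6 = 8; σ²_Ticketing = ((16−4)/6)² = 4.000
te_Staff briefing = (7 + 4·10 + 25)/6 = 72/6 = 12; σ²_Staff briefing = ((25−7)/6)² = 9.000
te_Rehearsal = (7 + 4·10 + 13)/6 = 60/6 = 10; σ²_Rehearsal = ((13−7)/6)² = 1.000
te_Signage = (3 + 4·6 + 15)/6 = 42/6 = 7; σ²_Signage = ((15−3)/6)² = 4.000
te_Security plan = (5 + 4·7 + 21)/6 = 54/6 = 9; σ²_Security plan = ((21−5)/6)² = 7.111

Forward pass:
ES_Permits = 0; EF_Permits = 7
ES_Catering order = 0; EF_Catering order = 9
ES_AV setup = 0; EF_AV setup = 5
ES_Stage build = 0; EF_Stage build = 3
ES_Marketing push = 7; EF_Marketing push = 7+5 = 12
ES_Ticketing = 3; EF_Ticketing = 3+8 = 11
ES_Staff briefing = 9; EF_Staff briefing = 9+12 = 21
ES_Rehearsal = max(EF_Permits=7, EF_Catering order=9) = 9; EF_Rehearsal = 9+10 = 19
ES_Signage = 9; EF_Signage = 9+7 = 16
ES_Security plan = max(EF_AV setup=5, EF_Stage build=3, EF_Marketing push=12, EF_Ticketing=11, EF_Staff briefing=21, EF_Rehearsal=19, EF_Signage=16) = 21; EF_Security plan = 21+9 = 30
Expected project duration μ = 30 days. Critical path: Catering order → Staff briefing → Security plan.

Variance along critical path = 2.778 + 9.000 + 7.111 = 18.889
σ = √18.889 = 4.346 days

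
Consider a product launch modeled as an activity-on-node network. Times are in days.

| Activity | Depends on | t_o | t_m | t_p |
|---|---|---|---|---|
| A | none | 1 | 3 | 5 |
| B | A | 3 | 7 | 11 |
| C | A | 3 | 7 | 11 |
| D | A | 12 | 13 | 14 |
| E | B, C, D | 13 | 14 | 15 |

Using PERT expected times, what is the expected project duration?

te_A = (1 + 4·3 + 5)/6 = 18/6 = 3
te_B = (3 + 4·7 + 11)/6 = 42/6 = 7
te_C = (3 + 4·7 + 11)/6 = 42/6 = 7
te_D = (12 + 4·13 + 14)/6 = 78/6 = 13
te_E = (13 + 4·14 + 15)/6 = 84/6 = 14

Forward pass:
ES_A = 0; EF_A = 3
ES_B = 3; EF_B = 3+7 = 10
ES_C = 3; EF_C = 3+7 = 10
ES_D = 3; EF_D = 3+13 = 16
ES_E = max(EF_B=10, EF_C=10, EF_D=16) = 16; EF_E = 16+14 = 30
Expected project duration μ = 30 days. Critical path: A → D → E.

30 days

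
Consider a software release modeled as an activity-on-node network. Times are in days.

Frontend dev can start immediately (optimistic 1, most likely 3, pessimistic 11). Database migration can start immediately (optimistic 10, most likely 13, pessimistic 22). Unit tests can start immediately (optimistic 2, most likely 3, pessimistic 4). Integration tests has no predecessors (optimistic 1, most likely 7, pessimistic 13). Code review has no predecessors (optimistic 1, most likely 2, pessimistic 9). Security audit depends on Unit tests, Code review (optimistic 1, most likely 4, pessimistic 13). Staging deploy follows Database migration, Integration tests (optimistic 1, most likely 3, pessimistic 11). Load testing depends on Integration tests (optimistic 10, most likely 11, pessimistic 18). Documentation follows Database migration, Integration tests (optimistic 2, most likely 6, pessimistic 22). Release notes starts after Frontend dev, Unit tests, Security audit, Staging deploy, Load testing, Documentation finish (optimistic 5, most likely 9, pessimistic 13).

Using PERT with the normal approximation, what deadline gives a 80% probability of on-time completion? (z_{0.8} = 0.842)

te_Frontend dev = (1 + 4·3 + 11)/6 = 24/6 = 4; σ²_Frontend dev = ((11−1)/6)² = 2.778
te_Database migration = (10 + 4·13 + 22)/6 = 84/6 = 14; σ²_Database migration = ((22−10)/6)² = 4.000
te_Unit tests = (2 + 4·3 + 4)/6 = 18/6 = 3; σ²_Unit tests = ((4−2)/6)² = 0.111
te_Integration tests = (1 + 4·7 + 13)/6 = 42/6 = 7; σ²_Integration tests = ((13−1)/6)² = 4.000
te_Code review = (1 + 4·2 + 9)/6 = 18/6 = 3; σ²_Code review = ((9−1)/6)² = 1.778
te_Security audit = (1 + 4·4 + 13)/6 = 30/6 = 5; σ²_Security audit = ((13−1)/6)² = 4.000
te_Staging deploy = (1 + 4·3 + 11)/6 = 24/6 = 4; σ²_Staging deploy = ((11−1)/6)² = 2.778
te_Load testing = (10 + 4·11 + 18)/6 = 72/6 = 12; σ²_Load testing = ((18−10)/6)² = 1.778
te_Documentation = (2 + 4·6 + 22)/6 = 48/6 = 8; σ²_Documentation = ((22−2)/6)² = 11.111
te_Release notes = (5 + 4·9 + 13)/6 = 54/6 = 9; σ²_Release notes = ((13−5)/6)² = 1.778

Forward pass:
ES_Frontend dev = 0; EF_Frontend dev = 4
ES_Database migration = 0; EF_Database migration = 14
ES_Unit tests = 0; EF_Unit tests = 3
ES_Integration tests = 0; EF_Integration tests = 7
ES_Code review = 0; EF_Code review = 3
ES_Security audit = max(EF_Unit tests=3, EF_Code review=3) = 3; EF_Security audit = 3+5 = 8
ES_Staging deploy = max(EF_Database migration=14, EF_Integration tests=7) = 14; EF_Staging deploy = 14+4 = 18
ES_Load testing = 7; EF_Load testing = 7+12 = 19
ES_Documentation = max(EF_Database migration=14, EF_Integration tests=7) = 14; EF_Documentation = 14+8 = 22
ES_Release notes = max(EF_Frontend dev=4, EF_Unit tests=3, EF_Security audit=8, EF_Staging deploy=18, EF_Load testing=19, EF_Documentation=22) = 22; EF_Release notes = 22+9 = 31
Expected project duration μ = 31 days. Critical path: Database migration → Documentation → Release notes.

Variance along critical path = 4.000 + 11.111 + 1.778 = 16.889; σ = 4.110 days.
D = μ + z·σ = 31 + 0.842·4.110 = 34.5 days

34.5 days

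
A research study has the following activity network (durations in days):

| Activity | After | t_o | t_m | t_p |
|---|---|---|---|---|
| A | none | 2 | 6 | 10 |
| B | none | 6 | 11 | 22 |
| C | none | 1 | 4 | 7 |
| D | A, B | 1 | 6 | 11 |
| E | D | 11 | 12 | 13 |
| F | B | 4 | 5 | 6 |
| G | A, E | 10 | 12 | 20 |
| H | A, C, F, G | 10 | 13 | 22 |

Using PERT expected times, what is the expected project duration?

57 days

te_A = (2 + 4·6 + 10)/6 = 36/6 = 6
te_B = (6 + 4·11 + 22)/6 = 72/6 = 12
te_C = (1 + 4·4 + 7)/6 = 24/6 = 4
te_D = (1 + 4·6 + 11)/6 = 36/6 = 6
te_E = (11 + 4·12 + 13)/6 = 72/6 = 12
te_F = (4 + 4·5 + 6)/6 = 30/6 = 5
te_G = (10 + 4·12 + 20)/6 = 78/6 = 13
te_H = (10 + 4·13 + 22)/6 = 84/6 = 14

Forward pass:
ES_A = 0; EF_A = 6
ES_B = 0; EF_B = 12
ES_C = 0; EF_C = 4
ES_D = max(EF_A=6, EF_B=12) = 12; EF_D = 12+6 = 18
ES_E = 18; EF_E = 18+12 = 30
ES_F = 12; EF_F = 12+5 = 17
ES_G = max(EF_A=6, EF_E=30) = 30; EF_G = 30+13 = 43
ES_H = max(EF_A=6, EF_C=4, EF_F=17, EF_G=43) = 43; EF_H = 43+14 = 57
Expected project duration μ = 57 days. Critical path: B → D → E → G → H.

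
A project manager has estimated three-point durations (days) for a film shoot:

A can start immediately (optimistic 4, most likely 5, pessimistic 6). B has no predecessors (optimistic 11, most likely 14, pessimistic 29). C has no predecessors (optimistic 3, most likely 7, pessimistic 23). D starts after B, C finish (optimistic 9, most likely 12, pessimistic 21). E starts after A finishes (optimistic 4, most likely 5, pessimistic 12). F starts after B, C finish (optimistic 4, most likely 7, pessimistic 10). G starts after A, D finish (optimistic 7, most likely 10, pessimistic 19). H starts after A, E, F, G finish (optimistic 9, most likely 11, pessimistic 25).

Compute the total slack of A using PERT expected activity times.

24 days

te_A = (4 + 4·5 + 6)/6 = 30/6 = 5
te_B = (11 + 4·14 + 29)/6 = 96/6 = 16
te_C = (3 + 4·7 + 23)/6 = 54/6 = 9
te_D = (9 + 4·12 + 21)/6 = 78/6 = 13
te_E = (4 + 4·5 + 12)/6 = 36/6 = 6
te_F = (4 + 4·7 + 10)/6 = 42/6 = 7
te_G = (7 + 4·10 + 19)/6 = 66/6 = 11
te_H = (9 + 4·11 + 25)/6 = 78/6 = 13

Forward pass:
ES_A = 0; EF_A = 5
ES_B = 0; EF_B = 16
ES_C = 0; EF_C = 9
ES_D = max(EF_B=16, EF_C=9) = 16; EF_D = 16+13 = 29
ES_E = 5; EF_E = 5+6 = 11
ES_F = max(EF_B=16, EF_C=9) = 16; EF_F = 16+7 = 23
ES_G = max(EF_A=5, EF_D=29) = 29; EF_G = 29+11 = 40
ES_H = max(EF_A=5, EF_E=11, EF_F=23, EF_G=40) = 40; EF_H = 40+13 = 53
Expected project duration μ = 53 days. Critical path: B → D → G → H.

Backward pass:
LF_H = 53; LS_H = 53−13 = 40
LF_G = LS_H = 40; LS_G = 40−11 = 29
LF_F = LS_H = 40; LS_F = 40−7 = 33
LF_E = LS_H = 40; LS_E = 40−6 = 34
LF_D = LS_G = 29; LS_D = 29−13 = 16
LF_C = min(LS_D=16, LS_F=33) = 16; LS_C = 16−9 = 7
LF_B = min(LS_D=16, LS_F=33) = 16; LS_B = 16−16 = 0
LF_A = min(LS_E=34, LS_G=29, LS_H=40) = 29; LS_A = 29−5 = 24
Slack_A = LS_A − ES_A = 24 − 0 = 24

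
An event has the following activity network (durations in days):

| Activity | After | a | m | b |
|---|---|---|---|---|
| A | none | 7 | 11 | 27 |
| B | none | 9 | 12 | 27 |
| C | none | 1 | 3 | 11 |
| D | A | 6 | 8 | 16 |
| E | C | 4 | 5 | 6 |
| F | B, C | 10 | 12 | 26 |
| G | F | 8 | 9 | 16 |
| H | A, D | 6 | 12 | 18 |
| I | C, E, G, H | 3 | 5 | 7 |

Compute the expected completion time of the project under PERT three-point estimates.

43 days

te_A = (7 + 4·11 + 27)/6 = 78/6 = 13
te_B = (9 + 4·12 + 27)/6 = 84/6 = 14
te_C = (1 + 4·3 + 11)/6 = 24/6 = 4
te_D = (6 + 4·8 + 16)/6 = 54/6 = 9
te_E = (4 + 4·5 + 6)/6 = 30/6 = 5
te_F = (10 + 4·12 + 26)/6 = 84/6 = 14
te_G = (8 + 4·9 + 16)/6 = 60/6 = 10
te_H = (6 + 4·12 + 18)/6 = 72/6 = 12
te_I = (3 + 4·5 + 7)/6 = 30/6 = 5

Forward pass:
ES_A = 0; EF_A = 13
ES_B = 0; EF_B = 14
ES_C = 0; EF_C = 4
ES_D = 13; EF_D = 13+9 = 22
ES_E = 4; EF_E = 4+5 = 9
ES_F = max(EF_B=14, EF_C=4) = 14; EF_F = 14+14 = 28
ES_G = 28; EF_G = 28+10 = 38
ES_H = max(EF_A=13, EF_D=22) = 22; EF_H = 22+12 = 34
ES_I = max(EF_C=4, EF_E=9, EF_G=38, EF_H=34) = 38; EF_I = 38+5 = 43
Expected project duration μ = 43 days. Critical path: B → F → G → I.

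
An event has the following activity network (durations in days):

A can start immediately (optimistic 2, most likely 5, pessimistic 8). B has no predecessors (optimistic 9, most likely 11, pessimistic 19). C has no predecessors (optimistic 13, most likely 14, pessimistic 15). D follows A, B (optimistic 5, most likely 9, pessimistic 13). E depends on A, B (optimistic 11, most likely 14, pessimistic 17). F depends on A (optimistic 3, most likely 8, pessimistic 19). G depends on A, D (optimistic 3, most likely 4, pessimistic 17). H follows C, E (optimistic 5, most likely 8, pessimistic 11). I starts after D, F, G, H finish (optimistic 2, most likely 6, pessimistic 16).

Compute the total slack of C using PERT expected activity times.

12 days

te_A = (2 + 4·5 + 8)/6 = 30/6 = 5
te_B = (9 + 4·11 + 19)/6 = 72/6 = 12
te_C = (13 + 4·14 + 15)/6 = 84/6 = 14
te_D = (5 + 4·9 + 13)/6 = 54/6 = 9
te_E = (11 + 4·14 + 17)/6 = 84/6 = 14
te_F = (3 + 4·8 + 19)/6 = 54/6 = 9
te_G = (3 + 4·4 + 17)/6 = 36/6 = 6
te_H = (5 + 4·8 + 11)/6 = 48/6 = 8
te_I = (2 + 4·6 + 16)/6 = 42/6 = 7

Forward pass:
ES_A = 0; EF_A = 5
ES_B = 0; EF_B = 12
ES_C = 0; EF_C = 14
ES_D = max(EF_A=5, EF_B=12) = 12; EF_D = 12+9 = 21
ES_E = max(EF_A=5, EF_B=12) = 12; EF_E = 12+14 = 26
ES_F = 5; EF_F = 5+9 = 14
ES_G = max(EF_A=5, EF_D=21) = 21; EF_G = 21+6 = 27
ES_H = max(EF_C=14, EF_E=26) = 26; EF_H = 26+8 = 34
ES_I = max(EF_D=21, EF_F=14, EF_G=27, EF_H=34) = 34; EF_I = 34+7 = 41
Expected project duration μ = 41 days. Critical path: B → E → H → I.

Backward pass:
LF_I = 41; LS_I = 41−7 = 34
LF_H = LS_I = 34; LS_H = 34−8 = 26
LF_G = LS_I = 34; LS_G = 34−6 = 28
LF_F = LS_I = 34; LS_F = 34−9 = 25
LF_E = LS_H = 26; LS_E = 26−14 = 12
LF_D = min(LS_G=28, LS_I=34) = 28; LS_D = 28−9 = 19
LF_C = LS_H = 26; LS_C = 26−14 = 12
LF_B = min(LS_D=19, LS_E=12) = 12; LS_B = 12−12 = 0
LF_A = min(LS_D=19, LS_E=12, LS_F=25, LS_G=28) = 12; LS_A = 12−5 = 7
Slack_C = LS_C − ES_C = 12 − 0 = 12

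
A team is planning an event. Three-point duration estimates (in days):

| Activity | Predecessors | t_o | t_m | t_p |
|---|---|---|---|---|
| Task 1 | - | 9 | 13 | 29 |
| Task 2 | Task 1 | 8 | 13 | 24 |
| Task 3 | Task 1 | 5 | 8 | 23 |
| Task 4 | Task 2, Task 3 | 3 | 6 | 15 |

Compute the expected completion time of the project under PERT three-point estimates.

te_Task 1 = (9 + 4·13 + 29)/6 = 90/6 = 15
te_Task 2 = (8 + 4·13 + 24)/6 = 84/6 = 14
te_Task 3 = (5 + 4·8 + 23)/6 = 60/6 = 10
te_Task 4 = (3 + 4·6 + 15)/6 = 42/6 = 7

Forward pass:
ES_Task 1 = 0; EF_Task 1 = 15
ES_Task 2 = 15; EF_Task 2 = 15+14 = 29
ES_Task 3 = 15; EF_Task 3 = 15+10 = 25
ES_Task 4 = max(EF_Task 2=29, EF_Task 3=25) = 29; EF_Task 4 = 29+7 = 36
Expected project duration μ = 36 days. Critical path: Task 1 → Task 2 → Task 4.

36 days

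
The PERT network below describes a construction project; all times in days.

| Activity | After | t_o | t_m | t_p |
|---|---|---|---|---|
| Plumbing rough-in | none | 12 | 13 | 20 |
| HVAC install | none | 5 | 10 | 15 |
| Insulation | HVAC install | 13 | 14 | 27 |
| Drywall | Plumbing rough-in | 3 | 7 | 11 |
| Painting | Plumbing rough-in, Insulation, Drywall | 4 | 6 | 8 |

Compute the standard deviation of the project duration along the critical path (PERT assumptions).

2.94 days

te_Plumbing rough-in = (12 + 4·13 + 20)/6 = 84/6 = 14; σ²_Plumbing rough-in = ((20−12)/6)² = 1.778
te_HVAC install = (5 + 4·10 + 15)/6 = 60/6 = 10; σ²_HVAC install = ((15−5)/6)² = 2.778
te_Insulation = (13 + 4·14 + 27)/6 = 96/6 = 16; σ²_Insulation = ((27−13)/6)² = 5.444
te_Drywall = (3 + 4·7 + 11)/6 = 42/6 = 7; σ²_Drywall = ((11−3)/6)² = 1.778
te_Painting = (4 + 4·6 + 8)/6 = 36/6 = 6; σ²_Painting = ((8−4)/6)² = 0.444

Forward pass:
ES_Plumbing rough-in = 0; EF_Plumbing rough-in = 14
ES_HVAC install = 0; EF_HVAC install = 10
ES_Insulation = 10; EF_Insulation = 10+16 = 26
ES_Drywall = 14; EF_Drywall = 14+7 = 21
ES_Painting = max(EF_Plumbing rough-in=14, EF_Insulation=26, EF_Drywall=21) = 26; EF_Painting = 26+6 = 32
Expected project duration μ = 32 days. Critical path: HVAC install → Insulation → Painting.

Variance along critical path = 2.778 + 5.444 + 0.444 = 8.667
σ = √8.667 = 2.944 days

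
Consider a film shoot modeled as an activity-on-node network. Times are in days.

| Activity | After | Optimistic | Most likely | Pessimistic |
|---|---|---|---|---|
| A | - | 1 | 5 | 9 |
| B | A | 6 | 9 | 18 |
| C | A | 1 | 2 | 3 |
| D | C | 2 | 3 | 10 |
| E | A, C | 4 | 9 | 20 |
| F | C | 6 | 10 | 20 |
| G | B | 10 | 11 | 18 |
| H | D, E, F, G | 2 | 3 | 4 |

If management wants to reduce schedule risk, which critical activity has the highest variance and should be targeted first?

te_A = (1 + 4·5 + 9)/6 = 30/6 = 5; σ²_A = ((9−1)/6)² = 1.778
te_B = (6 + 4·9 + 18)/6 = 60/6 = 10; σ²_B = ((18−6)/6)² = 4.000
te_C = (1 + 4·2 + 3)/6 = 12/6 = 2; σ²_C = ((3−1)/6)² = 0.111
te_D = (2 + 4·3 + 10)/6 = 24/6 = 4; σ²_D = ((10−2)/6)² = 1.778
te_E = (4 + 4·9 + 20)/6 = 60/6 = 10; σ²_E = ((20−4)/6)² = 7.111
te_F = (6 + 4·10 + 20)/6 = 66/6 = 11; σ²_F = ((20−6)/6)² = 5.444
te_G = (10 + 4·11 + 18)/6 = 72/6 = 12; σ²_G = ((18−10)/6)² = 1.778
te_H = (2 + 4·3 + 4)/6 = 18/6 = 3; σ²_H = ((4−2)/6)² = 0.111

Forward pass:
ES_A = 0; EF_A = 5
ES_B = 5; EF_B = 5+10 = 15
ES_C = 5; EF_C = 5+2 = 7
ES_D = 7; EF_D = 7+4 = 11
ES_E = max(EF_A=5, EF_C=7) = 7; EF_E = 7+10 = 17
ES_F = 7; EF_F = 7+11 = 18
ES_G = 15; EF_G = 15+12 = 27
ES_H = max(EF_D=11, EF_E=17, EF_F=18, EF_G=27) = 27; EF_H = 27+3 = 30
Expected project duration μ = 30 days. Critical path: A → B → G → H.

Variances on critical path: σ²_A=1.778, σ²_B=4.000, σ²_G=1.778, σ²_H=0.111.
Largest is σ²_B = 4.000.

B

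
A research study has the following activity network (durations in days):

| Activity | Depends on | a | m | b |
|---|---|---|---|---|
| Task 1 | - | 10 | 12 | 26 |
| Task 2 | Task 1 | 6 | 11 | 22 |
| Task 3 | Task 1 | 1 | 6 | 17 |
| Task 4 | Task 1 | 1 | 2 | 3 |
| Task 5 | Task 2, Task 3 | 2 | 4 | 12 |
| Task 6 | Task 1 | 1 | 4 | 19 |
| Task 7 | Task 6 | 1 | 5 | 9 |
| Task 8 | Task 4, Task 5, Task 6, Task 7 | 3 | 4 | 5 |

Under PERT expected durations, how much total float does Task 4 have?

15 days

te_Task 1 = (10 + 4·12 + 26)/6 = 84/6 = 14
te_Task 2 = (6 + 4·11 + 22)/6 = 72/6 = 12
te_Task 3 = (1 + 4·6 + 17)/6 = 42/6 = 7
te_Task 4 = (1 + 4·2 + 3)/6 = 12/6 = 2
te_Task 5 = (2 + 4·4 + 12)/6 = 30/6 = 5
te_Task 6 = (1 + 4·4 + 19)/6 = 36/6 = 6
te_Task 7 = (1 + 4·5 + 9)/6 = 30/6 = 5
te_Task 8 = (3 + 4·4 + 5)/6 = 24/6 = 4

Forward pass:
ES_Task 1 = 0; EF_Task 1 = 14
ES_Task 2 = 14; EF_Task 2 = 14+12 = 26
ES_Task 3 = 14; EF_Task 3 = 14+7 = 21
ES_Task 4 = 14; EF_Task 4 = 14+2 = 16
ES_Task 5 = max(EF_Task 2=26, EF_Task 3=21) = 26; EF_Task 5 = 26+5 = 31
ES_Task 6 = 14; EF_Task 6 = 14+6 = 20
ES_Task 7 = 20; EF_Task 7 = 20+5 = 25
ES_Task 8 = max(EF_Task 4=16, EF_Task 5=31, EF_Task 6=20, EF_Task 7=25) = 31; EF_Task 8 = 31+4 = 35
Expected project duration μ = 35 days. Critical path: Task 1 → Task 2 → Task 5 → Task 8.

Backward pass:
LF_Task 8 = 35; LS_Task 8 = 35−4 = 31
LF_Task 7 = LS_Task 8 = 31; LS_Task 7 = 31−5 = 26
LF_Task 6 = min(LS_Task 7=26, LS_Task 8=31) = 26; LS_Task 6 = 26−6 = 20
LF_Task 5 = LS_Task 8 = 31; LS_Task 5 = 31−5 = 26
LF_Task 4 = LS_Task 8 = 31; LS_Task 4 = 31−2 = 29
LF_Task 3 = LS_Task 5 = 26; LS_Task 3 = 26−7 = 19
LF_Task 2 = LS_Task 5 = 26; LS_Task 2 = 26−12 = 14
LF_Task 1 = min(LS_Task 2=14, LS_Task 3=19, LS_Task 4=29, LS_Task 6=20) = 14; LS_Task 1 = 14−14 = 0
Slack_Task 4 = LS_Task 4 − ES_Task 4 = 29 − 14 = 15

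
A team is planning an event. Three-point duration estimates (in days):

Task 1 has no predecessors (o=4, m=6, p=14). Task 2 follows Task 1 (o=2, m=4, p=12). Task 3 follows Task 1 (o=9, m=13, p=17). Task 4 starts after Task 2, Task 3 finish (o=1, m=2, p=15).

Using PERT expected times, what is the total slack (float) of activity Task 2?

te_Task 1 = (4 + 4·6 + 14)/6 = 42/6 = 7
te_Task 2 = (2 + 4·4 + 12)/6 = 30/6 = 5
te_Task 3 = (9 + 4·13 + 17)/6 = 78/6 = 13
te_Task 4 = (1 + 4·2 + 15)/6 = 24/6 = 4

Forward pass:
ES_Task 1 = 0; EF_Task 1 = 7
ES_Task 2 = 7; EF_Task 2 = 7+5 = 12
ES_Task 3 = 7; EF_Task 3 = 7+13 = 20
ES_Task 4 = max(EF_Task 2=12, EF_Task 3=20) = 20; EF_Task 4 = 20+4 = 24
Expected project duration μ = 24 days. Critical path: Task 1 → Task 3 → Task 4.

Backward pass:
LF_Task 4 = 24; LS_Task 4 = 24−4 = 20
LF_Task 3 = LS_Task 4 = 20; LS_Task 3 = 20−13 = 7
LF_Task 2 = LS_Task 4 = 20; LS_Task 2 = 20−5 = 15
LF_Task 1 = min(LS_Task 2=15, LS_Task 3=7) = 7; LS_Task 1 = 7−7 = 0
Slack_Task 2 = LS_Task 2 − ES_Task 2 = 15 − 7 = 8

8 days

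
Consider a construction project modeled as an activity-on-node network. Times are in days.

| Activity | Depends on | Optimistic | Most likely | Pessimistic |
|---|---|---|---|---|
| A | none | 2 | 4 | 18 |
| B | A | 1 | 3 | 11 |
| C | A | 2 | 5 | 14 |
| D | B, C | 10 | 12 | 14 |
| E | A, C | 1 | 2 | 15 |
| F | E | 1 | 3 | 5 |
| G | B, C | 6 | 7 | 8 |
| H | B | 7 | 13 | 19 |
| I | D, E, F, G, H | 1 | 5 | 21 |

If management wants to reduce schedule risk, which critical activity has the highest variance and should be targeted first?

te_A = (2 + 4·4 + 18)/6 = 36/6 = 6; σ²_A = ((18−2)/6)² = 7.111
te_B = (1 + 4·3 + 11)/6 = 24/6 = 4; σ²_B = ((11−1)/6)² = 2.778
te_C = (2 + 4·5 + 14)/6 = 36/6 = 6; σ²_C = ((14−2)/6)² = 4.000
te_D = (10 + 4·12 + 14)/6 = 72/6 = 12; σ²_D = ((14−10)/6)² = 0.444
te_E = (1 + 4·2 + 15)/6 = 24/6 = 4; σ²_E = ((15−1)/6)² = 5.444
te_F = (1 + 4·3 + 5)/6 = 18/6 = 3; σ²_F = ((5−1)/6)² = 0.444
te_G = (6 + 4·7 + 8)/6 = 42/6 = 7; σ²_G = ((8−6)/6)² = 0.111
te_H = (7 + 4·13 + 19)/6 = 78/6 = 13; σ²_H = ((19−7)/6)² = 4.000
te_I = (1 + 4·5 + 21)/6 = 42/6 = 7; σ²_I = ((21−1)/6)² = 11.111

Forward pass:
ES_A = 0; EF_A = 6
ES_B = 6; EF_B = 6+4 = 10
ES_C = 6; EF_C = 6+6 = 12
ES_D = max(EF_B=10, EF_C=12) = 12; EF_D = 12+12 = 24
ES_E = max(EF_A=6, EF_C=12) = 12; EF_E = 12+4 = 16
ES_F = 16; EF_F = 16+3 = 19
ES_G = max(EF_B=10, EF_C=12) = 12; EF_G = 12+7 = 19
ES_H = 10; EF_H = 10+13 = 23
ES_I = max(EF_D=24, EF_E=16, EF_F=19, EF_G=19, EF_H=23) = 24; EF_I = 24+7 = 31
Expected project duration μ = 31 days. Critical path: A → C → D → I.

Variances on critical path: σ²_A=7.111, σ²_C=4.000, σ²_D=0.444, σ²_I=11.111.
Largest is σ²_I = 11.111.

I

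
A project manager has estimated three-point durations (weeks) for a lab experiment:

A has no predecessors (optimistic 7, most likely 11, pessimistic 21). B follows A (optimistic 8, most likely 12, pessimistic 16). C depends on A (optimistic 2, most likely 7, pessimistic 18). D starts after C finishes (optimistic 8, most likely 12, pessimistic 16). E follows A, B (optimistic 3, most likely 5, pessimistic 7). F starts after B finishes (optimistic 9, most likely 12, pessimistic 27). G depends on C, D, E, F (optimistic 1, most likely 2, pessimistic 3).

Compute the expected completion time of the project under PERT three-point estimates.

40 weeks

te_A = (7 + 4·11 + 21)/6 = 72/6 = 12
te_B = (8 + 4·12 + 16)/6 = 72/6 = 12
te_C = (2 + 4·7 + 18)/6 = 48/6 = 8
te_D = (8 + 4·12 + 16)/6 = 72/6 = 12
te_E = (3 + 4·5 + 7)/6 = 30/6 = 5
te_F = (9 + 4·12 + 27)/6 = 84/6 = 14
te_G = (1 + 4·2 + 3)/6 = 12/6 = 2

Forward pass:
ES_A = 0; EF_A = 12
ES_B = 12; EF_B = 12+12 = 24
ES_C = 12; EF_C = 12+8 = 20
ES_D = 20; EF_D = 20+12 = 32
ES_E = max(EF_A=12, EF_B=24) = 24; EF_E = 24+5 = 29
ES_F = 24; EF_F = 24+14 = 38
ES_G = max(EF_C=20, EF_D=32, EF_E=29, EF_F=38) = 38; EF_G = 38+2 = 40
Expected project duration μ = 40 weeks. Critical path: A → B → F → G.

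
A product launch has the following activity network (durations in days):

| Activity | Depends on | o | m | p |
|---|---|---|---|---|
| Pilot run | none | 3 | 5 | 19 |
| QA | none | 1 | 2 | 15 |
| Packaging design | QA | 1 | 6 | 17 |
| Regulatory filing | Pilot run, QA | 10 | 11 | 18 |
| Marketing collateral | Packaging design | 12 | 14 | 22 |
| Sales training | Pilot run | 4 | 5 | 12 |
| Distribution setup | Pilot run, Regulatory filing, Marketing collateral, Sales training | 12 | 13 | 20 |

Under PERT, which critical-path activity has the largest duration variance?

Packaging design

te_Pilot run = (3 + 4·5 + 19)/6 = 42/6 = 7; σ²_Pilot run = ((19−3)/6)² = 7.111
te_QA = (1 + 4·2 + 15)/6 = 24/6 = 4; σ²_QA = ((15−1)/6)² = 5.444
te_Packaging design = (1 + 4·6 + 17)/6 = 42/6 = 7; σ²_Packaging design = ((17−1)/6)² = 7.111
te_Regulatory filing = (10 + 4·11 + 18)/6 = 72/6 = 12; σ²_Regulatory filing = ((18−10)/6)² = 1.778
te_Marketing collateral = (12 + 4·14 + 22)/6 = 90/6 = 15; σ²_Marketing collateral = ((22−12)/6)² = 2.778
te_Sales training = (4 + 4·5 + 12)/6 = 36/6 = 6; σ²_Sales training = ((12−4)/6)² = 1.778
te_Distribution setup = (12 + 4·13 + 20)/6 = 84/6 = 14; σ²_Distribution setup = ((20−12)/6)² = 1.778

Forward pass:
ES_Pilot run = 0; EF_Pilot run = 7
ES_QA = 0; EF_QA = 4
ES_Packaging design = 4; EF_Packaging design = 4+7 = 11
ES_Regulatory filing = max(EF_Pilot run=7, EF_QA=4) = 7; EF_Regulatory filing = 7+12 = 19
ES_Marketing collateral = 11; EF_Marketing collateral = 11+15 = 26
ES_Sales training = 7; EF_Sales training = 7+6 = 13
ES_Distribution setup = max(EF_Pilot run=7, EF_Regulatory filing=19, EF_Marketing collateral=26, EF_Sales training=13) = 26; EF_Distribution setup = 26+14 = 40
Expected project duration μ = 40 days. Critical path: QA → Packaging design → Marketing collateral → Distribution setup.

Variances on critical path: σ²_QA=5.444, σ²_Packaging design=7.111, σ²_Marketing collateral=2.778, σ²_Distribution setup=1.778.
Largest is σ²_Packaging design = 7.111.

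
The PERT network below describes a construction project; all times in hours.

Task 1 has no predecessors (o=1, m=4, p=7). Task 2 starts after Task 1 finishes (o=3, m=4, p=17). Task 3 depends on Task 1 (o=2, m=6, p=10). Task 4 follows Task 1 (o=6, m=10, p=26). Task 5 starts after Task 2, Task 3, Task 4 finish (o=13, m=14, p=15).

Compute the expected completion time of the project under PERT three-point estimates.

30 hours

te_Task 1 = (1 + 4·4 + 7)/6 = 24/6 = 4
te_Task 2 = (3 + 4·4 + 17)/6 = 36/6 = 6
te_Task 3 = (2 + 4·6 + 10)/6 = 36/6 = 6
te_Task 4 = (6 + 4·10 + 26)/6 = 72/6 = 12
te_Task 5 = (13 + 4·14 + 15)/6 = 84/6 = 14

Forward pass:
ES_Task 1 = 0; EF_Task 1 = 4
ES_Task 2 = 4; EF_Task 2 = 4+6 = 10
ES_Task 3 = 4; EF_Task 3 = 4+6 = 10
ES_Task 4 = 4; EF_Task 4 = 4+12 = 16
ES_Task 5 = max(EF_Task 2=10, EF_Task 3=10, EF_Task 4=16) = 16; EF_Task 5 = 16+14 = 30
Expected project duration μ = 30 hours. Critical path: Task 1 → Task 4 → Task 5.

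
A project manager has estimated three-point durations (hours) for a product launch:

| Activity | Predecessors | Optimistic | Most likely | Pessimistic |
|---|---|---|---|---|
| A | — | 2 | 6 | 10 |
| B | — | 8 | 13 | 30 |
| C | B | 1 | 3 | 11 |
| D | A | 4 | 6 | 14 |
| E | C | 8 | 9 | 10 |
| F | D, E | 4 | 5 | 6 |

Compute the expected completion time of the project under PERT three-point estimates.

33 hours

te_A = (2 + 4·6 + 10)/6 = 36/6 = 6
te_B = (8 + 4·13 + 30)/6 = 90/6 = 15
te_C = (1 + 4·3 + 11)/6 = 24/6 = 4
te_D = (4 + 4·6 + 14)/6 = 42/6 = 7
te_E = (8 + 4·9 + 10)/6 = 54/6 = 9
te_F = (4 + 4·5 + 6)/6 = 30/6 = 5

Forward pass:
ES_A = 0; EF_A = 6
ES_B = 0; EF_B = 15
ES_C = 15; EF_C = 15+4 = 19
ES_D = 6; EF_D = 6+7 = 13
ES_E = 19; EF_E = 19+9 = 28
ES_F = max(EF_D=13, EF_E=28) = 28; EF_F = 28+5 = 33
Expected project duration μ = 33 hours. Critical path: B → C → E → F.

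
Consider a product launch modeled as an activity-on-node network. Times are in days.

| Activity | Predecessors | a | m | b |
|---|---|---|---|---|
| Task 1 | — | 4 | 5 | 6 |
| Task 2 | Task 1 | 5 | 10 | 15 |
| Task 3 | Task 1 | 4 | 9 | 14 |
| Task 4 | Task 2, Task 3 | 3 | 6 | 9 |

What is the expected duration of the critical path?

21 days

te_Task 1 = (4 + 4·5 + 6)/6 = 30/6 = 5
te_Task 2 = (5 + 4·10 + 15)/6 = 60/6 = 10
te_Task 3 = (4 + 4·9 + 14)/6 = 54/6 = 9
te_Task 4 = (3 + 4·6 + 9)/6 = 36/6 = 6

Forward pass:
ES_Task 1 = 0; EF_Task 1 = 5
ES_Task 2 = 5; EF_Task 2 = 5+10 = 15
ES_Task 3 = 5; EF_Task 3 = 5+9 = 14
ES_Task 4 = max(EF_Task 2=15, EF_Task 3=14) = 15; EF_Task 4 = 15+6 = 21
Expected project duration μ = 21 days. Critical path: Task 1 → Task 2 → Task 4.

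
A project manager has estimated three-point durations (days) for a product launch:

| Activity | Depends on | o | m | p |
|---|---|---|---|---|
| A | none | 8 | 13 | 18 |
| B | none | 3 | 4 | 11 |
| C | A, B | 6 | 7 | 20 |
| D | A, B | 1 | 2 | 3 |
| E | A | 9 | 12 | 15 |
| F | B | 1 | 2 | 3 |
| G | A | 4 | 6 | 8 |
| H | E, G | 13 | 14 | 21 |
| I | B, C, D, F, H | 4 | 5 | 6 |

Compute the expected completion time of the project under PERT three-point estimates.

te_A = (8 + 4·13 + 18)/6 = 78/6 = 13
te_B = (3 + 4·4 + 11)/6 = 30/6 = 5
te_C = (6 + 4·7 + 20)/6 = 54/6 = 9
te_D = (1 + 4·2 + 3)/6 = 12/6 = 2
te_E = (9 + 4·12 + 15)/6 = 72/6 = 12
te_F = (1 + 4·2 + 3)/6 = 12/6 = 2
te_G = (4 + 4·6 + 8)/6 = 36/6 = 6
te_H = (13 + 4·14 + 21)/6 = 90/6 = 15
te_I = (4 + 4·5 + 6)/6 = 30/6 = 5

Forward pass:
ES_A = 0; EF_A = 13
ES_B = 0; EF_B = 5
ES_C = max(EF_A=13, EF_B=5) = 13; EF_C = 13+9 = 22
ES_D = max(EF_A=13, EF_B=5) = 13; EF_D = 13+2 = 15
ES_E = 13; EF_E = 13+12 = 25
ES_F = 5; EF_F = 5+2 = 7
ES_G = 13; EF_G = 13+6 = 19
ES_H = max(EF_E=25, EF_G=19) = 25; EF_H = 25+15 = 40
ES_I = max(EF_B=5, EF_C=22, EF_D=15, EF_F=7, EF_H=40) = 40; EF_I = 40+5 = 45
Expected project duration μ = 45 days. Critical path: A → E → H → I.

45 days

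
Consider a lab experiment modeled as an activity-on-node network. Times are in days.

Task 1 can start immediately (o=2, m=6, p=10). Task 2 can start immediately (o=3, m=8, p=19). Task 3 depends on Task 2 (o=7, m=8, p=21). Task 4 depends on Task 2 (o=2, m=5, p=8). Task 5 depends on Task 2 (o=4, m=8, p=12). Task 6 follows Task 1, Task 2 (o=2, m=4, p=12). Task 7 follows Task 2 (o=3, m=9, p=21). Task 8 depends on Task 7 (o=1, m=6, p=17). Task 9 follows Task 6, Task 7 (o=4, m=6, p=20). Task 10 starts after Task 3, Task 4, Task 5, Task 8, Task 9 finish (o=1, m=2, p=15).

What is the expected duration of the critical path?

te_Task 1 = (2 + 4·6 + 10)/6 = 36/6 = 6
te_Task 2 = (3 + 4·8 + 19)/6 = 54/6 = 9
te_Task 3 = (7 + 4·8 + 21)/6 = 60/6 = 10
te_Task 4 = (2 + 4·5 + 8)/6 = 30/6 = 5
te_Task 5 = (4 + 4·8 + 12)/6 = 48/6 = 8
te_Task 6 = (2 + 4·4 + 12)/6 = 30/6 = 5
te_Task 7 = (3 + 4·9 + 21)/6 = 60/6 = 10
te_Task 8 = (1 + 4·6 + 17)/6 = 42/6 = 7
te_Task 9 = (4 + 4·6 + 20)/6 = 48/6 = 8
te_Task 10 = (1 + 4·2 + 15)/6 = 24/6 = 4

Forward pass:
ES_Task 1 = 0; EF_Task 1 = 6
ES_Task 2 = 0; EF_Task 2 = 9
ES_Task 3 = 9; EF_Task 3 = 9+10 = 19
ES_Task 4 = 9; EF_Task 4 = 9+5 = 14
ES_Task 5 = 9; EF_Task 5 = 9+8 = 17
ES_Task 6 = max(EF_Task 1=6, EF_Task 2=9) = 9; EF_Task 6 = 9+5 = 14
ES_Task 7 = 9; EF_Task 7 = 9+10 = 19
ES_Task 8 = 19; EF_Task 8 = 19+7 = 26
ES_Task 9 = max(EF_Task 6=14, EF_Task 7=19) = 19; EF_Task 9 = 19+8 = 27
ES_Task 10 = max(EF_Task 3=19, EF_Task 4=14, EF_Task 5=17, EF_Task 8=26, EF_Task 9=27) = 27; EF_Task 10 = 27+4 = 31
Expected project duration μ = 31 days. Critical path: Task 2 → Task 7 → Task 9 → Task 10.

31 days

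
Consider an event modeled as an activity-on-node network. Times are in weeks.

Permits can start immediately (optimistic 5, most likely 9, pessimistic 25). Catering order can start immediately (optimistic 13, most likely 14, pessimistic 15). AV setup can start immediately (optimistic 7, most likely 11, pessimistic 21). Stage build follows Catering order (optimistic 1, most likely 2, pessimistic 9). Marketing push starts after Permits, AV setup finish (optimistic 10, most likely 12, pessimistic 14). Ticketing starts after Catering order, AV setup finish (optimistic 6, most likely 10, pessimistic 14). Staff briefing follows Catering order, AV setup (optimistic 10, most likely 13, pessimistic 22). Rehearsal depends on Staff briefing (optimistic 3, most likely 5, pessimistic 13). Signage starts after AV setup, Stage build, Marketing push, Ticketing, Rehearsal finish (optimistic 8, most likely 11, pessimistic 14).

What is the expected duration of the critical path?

45 weeks

te_Permits = (5 + 4·9 + 25)/6 = 66/6 = 11
te_Catering order = (13 + 4·14 + 15)/6 = 84/6 = 14
te_AV setup = (7 + 4·11 + 21)/6 = 72/6 = 12
te_Stage build = (1 + 4·2 + 9)/6 = 18/6 = 3
te_Marketing push = (10 + 4·12 + 14)/6 = 72/6 = 12
te_Ticketing = (6 + 4·10 + 14)/6 = 60/6 = 10
te_Staff briefing = (10 + 4·13 + 22)/6 = 84/6 = 14
te_Rehearsal = (3 + 4·5 + 13)/6 = 36/6 = 6
te_Signage = (8 + 4·11 + 14)/6 = 66/6 = 11

Forward pass:
ES_Permits = 0; EF_Permits = 11
ES_Catering order = 0; EF_Catering order = 14
ES_AV setup = 0; EF_AV setup = 12
ES_Stage build = 14; EF_Stage build = 14+3 = 17
ES_Marketing push = max(EF_Permits=11, EF_AV setup=12) = 12; EF_Marketing push = 12+12 = 24
ES_Ticketing = max(EF_Catering order=14, EF_AV setup=12) = 14; EF_Ticketing = 14+10 = 24
ES_Staff briefing = max(EF_Catering order=14, EF_AV setup=12) = 14; EF_Staff briefing = 14+14 = 28
ES_Rehearsal = 28; EF_Rehearsal = 28+6 = 34
ES_Signage = max(EF_AV setup=12, EF_Stage build=17, EF_Marketing push=24, EF_Ticketing=24, EF_Rehearsal=34) = 34; EF_Signage = 34+11 = 45
Expected project duration μ = 45 weeks. Critical path: Catering order → Staff briefing → Rehearsal → Signage.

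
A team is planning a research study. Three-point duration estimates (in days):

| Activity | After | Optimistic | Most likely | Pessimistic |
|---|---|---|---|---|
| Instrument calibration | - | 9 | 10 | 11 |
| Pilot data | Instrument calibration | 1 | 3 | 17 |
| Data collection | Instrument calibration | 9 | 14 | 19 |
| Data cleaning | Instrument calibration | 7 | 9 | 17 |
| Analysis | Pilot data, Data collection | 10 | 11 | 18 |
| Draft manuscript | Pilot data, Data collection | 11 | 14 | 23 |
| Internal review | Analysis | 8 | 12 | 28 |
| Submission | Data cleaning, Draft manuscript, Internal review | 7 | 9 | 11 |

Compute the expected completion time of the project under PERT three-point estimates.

te_Instrument calibration = (9 + 4·10 + 11)/6 = 60/6 = 10
te_Pilot data = (1 + 4·3 + 17)/6 = 30/6 = 5
te_Data collection = (9 + 4·14 + 19)/6 = 84/6 = 14
te_Data cleaning = (7 + 4·9 + 17)/6 = 60/6 = 10
te_Analysis = (10 + 4·11 + 18)/6 = 72/6 = 12
te_Draft manuscript = (11 + 4·14 + 23)/6 = 90/6 = 15
te_Internal review = (8 + 4·12 + 28)/6 = 84/6 = 14
te_Submission = (7 + 4·9 + 11)/6 = 54/6 = 9

Forward pass:
ES_Instrument calibration = 0; EF_Instrument calibration = 10
ES_Pilot data = 10; EF_Pilot data = 10+5 = 15
ES_Data collection = 10; EF_Data collection = 10+14 = 24
ES_Data cleaning = 10; EF_Data cleaning = 10+10 = 20
ES_Analysis = max(EF_Pilot data=15, EF_Data collection=24) = 24; EF_Analysis = 24+12 = 36
ES_Draft manuscript = max(EF_Pilot data=15, EF_Data collection=24) = 24; EF_Draft manuscript = 24+15 = 39
ES_Internal review = 36; EF_Internal review = 36+14 = 50
ES_Submission = max(EF_Data cleaning=20, EF_Draft manuscript=39, EF_Internal review=50) = 50; EF_Submission = 50+9 = 59
Expected project duration μ = 59 days. Critical path: Instrument calibration → Data collection → Analysis → Internal review → Submission.

59 days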